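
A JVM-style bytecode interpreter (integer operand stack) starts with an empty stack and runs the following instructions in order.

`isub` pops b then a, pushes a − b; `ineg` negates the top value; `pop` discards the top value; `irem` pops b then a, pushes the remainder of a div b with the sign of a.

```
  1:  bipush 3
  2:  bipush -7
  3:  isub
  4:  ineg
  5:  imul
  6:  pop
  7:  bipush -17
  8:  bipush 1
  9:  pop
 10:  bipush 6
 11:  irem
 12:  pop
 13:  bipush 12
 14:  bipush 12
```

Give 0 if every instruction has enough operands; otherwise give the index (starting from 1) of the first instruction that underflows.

bipush 3  -> 3
bipush -7 -> 3 -7
isub      -> 10
ineg      -> -10
imul  — needs 2 operands, stack has 1 → underflow

5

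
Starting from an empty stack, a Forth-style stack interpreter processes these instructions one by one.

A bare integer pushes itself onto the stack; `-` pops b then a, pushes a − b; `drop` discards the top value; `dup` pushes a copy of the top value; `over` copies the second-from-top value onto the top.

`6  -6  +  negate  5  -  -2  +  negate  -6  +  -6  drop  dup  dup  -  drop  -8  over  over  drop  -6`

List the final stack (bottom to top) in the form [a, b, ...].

6      → [6]
-6     → [6, -6]
+      → [0]
negate → [0]
5      → [0, 5]
-      → [-5]
-2     → [-5, -2]
+      → [-7]
negate → [7]
-6     → [7, -6]
+      → [1]
-6     → [1, -6]
drop   → [1]
dup    → [1, 1]
dup    → [1, 1, 1]
-      → [1, 0]
drop   → [1]
-8     → [1, -8]
over   → [1, -8, 1]
over   → [1, -8, 1, -8]
drop   → [1, -8, 1]
-6     → [1, -8, 1, -6]

[1, -8, 1, -6]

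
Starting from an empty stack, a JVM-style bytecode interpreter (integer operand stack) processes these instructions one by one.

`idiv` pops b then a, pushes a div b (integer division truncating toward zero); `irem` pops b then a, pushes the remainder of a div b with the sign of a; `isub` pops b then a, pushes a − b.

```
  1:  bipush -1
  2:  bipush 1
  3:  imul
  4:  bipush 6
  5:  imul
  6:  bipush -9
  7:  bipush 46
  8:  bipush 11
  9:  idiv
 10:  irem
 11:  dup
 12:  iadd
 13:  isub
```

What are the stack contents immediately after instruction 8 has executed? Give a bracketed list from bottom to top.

bipush -1 : -1
bipush 1  : -1 1
imul      : -1
bipush 6  : -1 6
imul      : -6
bipush -9 : -6 -9
bipush 46 : -6 -9 46
bipush 11 : -6 -9 46 11

[-6, -9, 46, 11]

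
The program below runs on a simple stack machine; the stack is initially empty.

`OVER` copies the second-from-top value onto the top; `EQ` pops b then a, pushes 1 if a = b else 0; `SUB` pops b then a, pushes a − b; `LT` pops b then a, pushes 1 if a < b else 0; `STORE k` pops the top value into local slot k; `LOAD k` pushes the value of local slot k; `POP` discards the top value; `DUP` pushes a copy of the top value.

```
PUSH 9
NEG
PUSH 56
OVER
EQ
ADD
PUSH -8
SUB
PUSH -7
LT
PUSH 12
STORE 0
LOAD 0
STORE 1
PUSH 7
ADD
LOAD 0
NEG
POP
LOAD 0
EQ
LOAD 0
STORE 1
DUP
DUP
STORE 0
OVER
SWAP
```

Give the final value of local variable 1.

PUSH 9   9
NEG      -9
PUSH 56  -9 56
OVER     -9 56 -9
EQ       -9 0
ADD      -9
PUSH -8  -9 -8
SUB      -1
PUSH -7  -1 -7
LT       0
PUSH 12  0 12
STORE 0  0
LOAD 0   0 12
STORE 1  0
PUSH 7   0 7
ADD      7
LOAD 0   7 12
NEG      7 -12
POP      7
LOAD 0   7 12
EQ       0
LOAD 0   0 12
STORE 1  0
DUP      0 0
DUP      0 0 0
STORE 0  0 0
OVER     0 0 0
SWAP     0 0 0

12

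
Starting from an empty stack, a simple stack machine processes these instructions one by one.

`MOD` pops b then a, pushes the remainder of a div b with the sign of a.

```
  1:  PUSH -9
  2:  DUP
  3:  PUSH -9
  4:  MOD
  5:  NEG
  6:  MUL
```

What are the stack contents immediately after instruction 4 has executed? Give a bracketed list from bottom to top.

PUSH -9  -9
DUP      -9 -9
PUSH -9  -9 -9 -9
MOD      -9 0

[-9, 0]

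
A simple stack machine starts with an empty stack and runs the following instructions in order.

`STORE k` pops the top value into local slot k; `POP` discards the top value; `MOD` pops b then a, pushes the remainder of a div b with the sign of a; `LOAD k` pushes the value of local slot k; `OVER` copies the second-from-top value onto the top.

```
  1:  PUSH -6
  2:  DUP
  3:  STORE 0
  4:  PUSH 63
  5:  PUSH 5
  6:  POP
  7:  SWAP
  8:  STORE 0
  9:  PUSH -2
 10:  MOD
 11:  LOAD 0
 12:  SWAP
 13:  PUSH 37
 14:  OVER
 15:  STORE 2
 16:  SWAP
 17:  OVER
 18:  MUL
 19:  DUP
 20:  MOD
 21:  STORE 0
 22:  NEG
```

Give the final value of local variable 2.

1

PUSH -6 : -6
DUP     : -6 -6
STORE 0 : -6
PUSH 63 : -6 63
PUSH 5  : -6 63 5
POP     : -6 63
SWAP    : 63 -6
STORE 0 : 63
PUSH -2 : 63 -2
MOD     : 1
LOAD 0  : 1 -6
SWAP    : -6 1
PUSH 37 : -6 1 37
OVER    : -6 1 37 1
STORE 2 : -6 1 37
SWAP    : -6 37 1
OVER    : -6 37 1 37
MUL     : -6 37 37
DUP     : -6 37 37 37
MOD     : -6 37 0
STORE 0 : -6 37
NEG     : -6 -37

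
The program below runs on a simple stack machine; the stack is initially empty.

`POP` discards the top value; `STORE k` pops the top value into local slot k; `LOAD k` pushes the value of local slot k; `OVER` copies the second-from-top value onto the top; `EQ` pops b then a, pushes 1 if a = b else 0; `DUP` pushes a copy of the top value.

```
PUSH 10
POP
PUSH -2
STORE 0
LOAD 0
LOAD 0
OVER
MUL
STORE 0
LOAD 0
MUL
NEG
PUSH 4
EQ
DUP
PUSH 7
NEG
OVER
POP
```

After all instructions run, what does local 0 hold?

4

PUSH 10  10
POP      (empty)
PUSH -2  -2
STORE 0  (empty)
LOAD 0   -2
LOAD 0   -2 -2
OVER     -2 -2 -2
MUL      -2 4
STORE 0  -2
LOAD 0   -2 4
MUL      -8
NEG      8
PUSH 4   8 4
EQ       0
DUP      0 0
PUSH 7   0 0 7
NEG      0 0 -7
OVER     0 0 -7 0
POP      0 0 -7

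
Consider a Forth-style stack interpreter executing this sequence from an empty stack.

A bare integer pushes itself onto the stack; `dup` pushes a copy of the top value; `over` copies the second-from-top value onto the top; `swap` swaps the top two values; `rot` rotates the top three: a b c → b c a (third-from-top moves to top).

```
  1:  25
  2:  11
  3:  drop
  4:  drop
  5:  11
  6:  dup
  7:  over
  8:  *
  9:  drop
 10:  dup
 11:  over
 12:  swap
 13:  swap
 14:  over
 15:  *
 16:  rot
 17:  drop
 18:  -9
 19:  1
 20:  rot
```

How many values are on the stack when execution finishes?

4

25    25
11    25 11
drop  25
drop  (empty)
11    11
dup   11 11
over  11 11 11
*     11 121
drop  11
dup   11 11
over  11 11 11
swap  11 11 11
swap  11 11 11
over  11 11 11 11
*     11 11 121
rot   11 121 11
drop  11 121
-9    11 121 -9
1     11 121 -9 1
rot   11 -9 1 121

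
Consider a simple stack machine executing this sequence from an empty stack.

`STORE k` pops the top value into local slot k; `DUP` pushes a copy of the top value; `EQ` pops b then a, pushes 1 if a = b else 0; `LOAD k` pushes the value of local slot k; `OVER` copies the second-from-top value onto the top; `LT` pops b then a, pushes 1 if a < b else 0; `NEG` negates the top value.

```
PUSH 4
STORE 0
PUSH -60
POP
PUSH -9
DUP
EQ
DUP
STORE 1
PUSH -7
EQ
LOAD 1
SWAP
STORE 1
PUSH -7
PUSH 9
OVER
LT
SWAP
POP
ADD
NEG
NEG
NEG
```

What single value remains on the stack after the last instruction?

PUSH 4   : 4
STORE 0  : (empty)
PUSH -60 : -60
POP      : (empty)
PUSH -9  : -9
DUP      : -9 -9
EQ       : 1
DUP      : 1 1
STORE 1  : 1
PUSH -7  : 1 -7
EQ       : 0
LOAD 1   : 0 1
SWAP     : 1 0
STORE 1  : 1
PUSH -7  : 1 -7
PUSH 9   : 1 -7 9
OVER     : 1 -7 9 -7
LT       : 1 -7 0
SWAP     : 1 0 -7
POP      : 1 0
ADD      : 1
NEG      : -1
NEG      : 1
NEG      : -1

-1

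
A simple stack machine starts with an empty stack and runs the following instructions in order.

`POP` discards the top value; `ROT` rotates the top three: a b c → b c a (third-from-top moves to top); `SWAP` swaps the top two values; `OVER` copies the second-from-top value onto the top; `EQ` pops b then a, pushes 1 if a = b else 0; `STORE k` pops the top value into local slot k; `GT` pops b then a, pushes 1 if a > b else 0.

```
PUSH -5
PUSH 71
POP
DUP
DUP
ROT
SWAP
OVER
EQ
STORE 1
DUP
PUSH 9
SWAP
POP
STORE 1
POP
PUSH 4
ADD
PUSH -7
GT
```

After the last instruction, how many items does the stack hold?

1

PUSH -5 : [-5]
PUSH 71 : [-5, 71]
POP     : [-5]
DUP     : [-5, -5]
DUP     : [-5, -5, -5]
ROT     : [-5, -5, -5]
SWAP    : [-5, -5, -5]
OVER    : [-5, -5, -5, -5]
EQ      : [-5, -5, 1]
STORE 1 : [-5, -5]
DUP     : [-5, -5, -5]
PUSH 9  : [-5, -5, -5, 9]
SWAP    : [-5, -5, 9, -5]
POP     : [-5, -5, 9]
STORE 1 : [-5, -5]
POP     : [-5]
PUSH 4  : [-5, 4]
ADD     : [-1]
PUSH -7 : [-1, -7]
GT      : [1]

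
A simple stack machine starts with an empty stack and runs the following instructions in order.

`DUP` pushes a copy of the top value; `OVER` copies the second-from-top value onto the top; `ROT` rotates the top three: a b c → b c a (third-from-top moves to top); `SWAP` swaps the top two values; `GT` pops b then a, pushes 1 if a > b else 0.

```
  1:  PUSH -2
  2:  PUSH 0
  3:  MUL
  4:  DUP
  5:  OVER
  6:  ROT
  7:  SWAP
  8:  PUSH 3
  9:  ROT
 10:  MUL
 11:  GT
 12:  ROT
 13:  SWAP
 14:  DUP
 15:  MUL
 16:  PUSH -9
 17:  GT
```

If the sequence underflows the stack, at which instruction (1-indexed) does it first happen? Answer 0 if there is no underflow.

12

PUSH -2 -> -2
PUSH 0  -> -2 0
MUL     -> 0
DUP     -> 0 0
OVER    -> 0 0 0
ROT     -> 0 0 0
SWAP    -> 0 0 0
PUSH 3  -> 0 0 0 3
ROT     -> 0 0 3 0
MUL     -> 0 0 0
GT      -> 0 0
ROT  — needs 3 operands, stack has 2 → underflow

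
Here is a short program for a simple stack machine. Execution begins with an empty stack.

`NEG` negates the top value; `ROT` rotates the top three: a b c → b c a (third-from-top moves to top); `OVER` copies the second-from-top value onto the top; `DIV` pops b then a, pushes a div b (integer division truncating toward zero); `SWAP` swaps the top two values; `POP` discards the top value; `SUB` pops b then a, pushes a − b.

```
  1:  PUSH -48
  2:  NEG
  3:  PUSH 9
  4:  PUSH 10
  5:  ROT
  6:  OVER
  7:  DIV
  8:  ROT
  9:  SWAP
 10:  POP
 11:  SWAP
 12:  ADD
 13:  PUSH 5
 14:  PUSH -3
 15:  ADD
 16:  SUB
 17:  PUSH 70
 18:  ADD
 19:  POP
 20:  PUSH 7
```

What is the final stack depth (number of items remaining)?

1

PUSH -48 : -48
NEG      : 48
PUSH 9   : 48 9
PUSH 10  : 48 9 10
ROT      : 9 10 48
OVER     : 9 10 48 10
DIV      : 9 10 4
ROT      : 10 4 9
SWAP     : 10 9 4
POP      : 10 9
SWAP     : 9 10
ADD      : 19
PUSH 5   : 19 5
PUSH -3  : 19 5 -3
ADD      : 19 2
SUB      : 17
PUSH 70  : 17 70
ADD      : 87
POP      : (empty)
PUSH 7   : 7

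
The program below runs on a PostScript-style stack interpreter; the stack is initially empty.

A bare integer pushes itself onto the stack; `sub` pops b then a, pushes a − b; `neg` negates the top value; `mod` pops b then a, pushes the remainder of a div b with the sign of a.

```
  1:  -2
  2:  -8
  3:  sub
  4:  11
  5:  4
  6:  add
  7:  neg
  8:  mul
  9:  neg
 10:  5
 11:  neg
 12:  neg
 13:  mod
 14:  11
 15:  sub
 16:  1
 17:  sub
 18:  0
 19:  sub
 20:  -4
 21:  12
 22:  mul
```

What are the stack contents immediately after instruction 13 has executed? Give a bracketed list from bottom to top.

[0]

-2  : [-2]
-8  : [-2, -8]
sub : [6]
11  : [6, 11]
4   : [6, 11, 4]
add : [6, 15]
neg : [6, -15]
mul : [-90]
neg : [90]
5   : [90, 5]
neg : [90, -5]
neg : [90, 5]
mod : [0]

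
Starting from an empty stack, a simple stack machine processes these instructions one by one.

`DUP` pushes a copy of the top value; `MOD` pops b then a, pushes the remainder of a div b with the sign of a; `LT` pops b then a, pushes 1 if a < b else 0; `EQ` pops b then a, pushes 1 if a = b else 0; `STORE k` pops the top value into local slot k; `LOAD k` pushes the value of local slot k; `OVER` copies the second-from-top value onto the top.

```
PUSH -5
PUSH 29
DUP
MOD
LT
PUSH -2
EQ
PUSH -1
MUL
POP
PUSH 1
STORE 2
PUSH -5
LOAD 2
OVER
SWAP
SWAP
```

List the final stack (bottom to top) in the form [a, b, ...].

PUSH -5 -> -5
PUSH 29 -> -5 29
DUP     -> -5 29 29
MOD     -> -5 0
LT      -> 1
PUSH -2 -> 1 -2
EQ      -> 0
PUSH -1 -> 0 -1
MUL     -> 0
POP     -> (empty)
PUSH 1  -> 1
STORE 2 -> (empty)
PUSH -5 -> -5
LOAD 2  -> -5 1
OVER    -> -5 1 -5
SWAP    -> -5 -5 1
SWAP    -> -5 1 -5

[-5, 1, -5]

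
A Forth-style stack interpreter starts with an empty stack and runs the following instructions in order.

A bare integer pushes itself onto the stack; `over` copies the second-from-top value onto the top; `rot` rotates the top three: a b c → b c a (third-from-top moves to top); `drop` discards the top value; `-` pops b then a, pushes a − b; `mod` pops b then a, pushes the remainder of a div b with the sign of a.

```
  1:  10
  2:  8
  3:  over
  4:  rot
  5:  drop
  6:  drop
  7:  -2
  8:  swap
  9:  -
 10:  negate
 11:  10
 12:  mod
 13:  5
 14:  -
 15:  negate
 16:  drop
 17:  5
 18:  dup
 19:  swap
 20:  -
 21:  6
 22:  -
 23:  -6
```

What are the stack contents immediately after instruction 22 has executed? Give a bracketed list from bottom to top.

[-6]

10     → [10]
8      → [10, 8]
over   → [10, 8, 10]
rot    → [8, 10, 10]
drop   → [8, 10]
drop   → [8]
-2     → [8, -2]
swap   → [-2, 8]
-      → [-10]
negate → [10]
10     → [10, 10]
mod    → [0]
5      → [0, 5]
-      → [-5]
negate → [5]
drop   → []
5      → [5]
dup    → [5, 5]
swap   → [5, 5]
-      → [0]
6      → [0, 6]
-      → [-6]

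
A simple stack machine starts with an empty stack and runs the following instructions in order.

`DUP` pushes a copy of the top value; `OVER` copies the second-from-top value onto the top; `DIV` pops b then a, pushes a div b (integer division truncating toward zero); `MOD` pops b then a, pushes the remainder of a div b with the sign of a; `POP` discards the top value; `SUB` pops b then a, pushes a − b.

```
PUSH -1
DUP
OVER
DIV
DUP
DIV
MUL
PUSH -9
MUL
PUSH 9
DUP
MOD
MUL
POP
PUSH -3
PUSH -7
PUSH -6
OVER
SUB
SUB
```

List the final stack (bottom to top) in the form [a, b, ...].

[-3, -8]

PUSH -1 : -1
DUP     : -1 -1
OVER    : -1 -1 -1
DIV     : -1 1
DUP     : -1 1 1
DIV     : -1 1
MUL     : -1
PUSH -9 : -1 -9
MUL     : 9
PUSH 9  : 9 9
DUP     : 9 9 9
MOD     : 9 0
MUL     : 0
POP     : (empty)
PUSH -3 : -3
PUSH -7 : -3 -7
PUSH -6 : -3 -7 -6
OVER    : -3 -7 -6 -7
SUB     : -3 -7 1
SUB     : -3 -8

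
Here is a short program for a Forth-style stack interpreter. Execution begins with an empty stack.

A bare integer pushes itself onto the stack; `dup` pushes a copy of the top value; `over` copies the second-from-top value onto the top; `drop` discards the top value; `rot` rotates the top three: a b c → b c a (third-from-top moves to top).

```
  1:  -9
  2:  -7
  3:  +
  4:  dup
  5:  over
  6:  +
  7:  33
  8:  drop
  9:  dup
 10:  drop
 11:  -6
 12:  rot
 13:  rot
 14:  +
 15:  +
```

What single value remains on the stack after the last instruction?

-54

-9   → -9
-7   → -9 -7
+    → -16
dup  → -16 -16
over → -16 -16 -16
+    → -16 -32
33   → -16 -32 33
drop → -16 -32
dup  → -16 -32 -32
drop → -16 -32
-6   → -16 -32 -6
rot  → -32 -6 -16
rot  → -6 -16 -32
+    → -6 -48
+    → -54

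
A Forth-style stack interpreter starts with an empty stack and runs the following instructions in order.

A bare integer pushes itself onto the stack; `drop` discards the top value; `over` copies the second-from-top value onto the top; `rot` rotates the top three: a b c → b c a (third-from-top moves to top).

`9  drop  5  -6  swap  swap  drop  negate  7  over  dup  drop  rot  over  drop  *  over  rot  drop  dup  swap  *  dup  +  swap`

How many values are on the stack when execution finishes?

9       [9]
drop    []
5       [5]
-6      [5, -6]
swap    [-6, 5]
swap    [5, -6]
drop    [5]
negate  [-5]
7       [-5, 7]
over    [-5, 7, -5]
dup     [-5, 7, -5, -5]
drop    [-5, 7, -5]
rot     [7, -5, -5]
over    [7, -5, -5, -5]
drop    [7, -5, -5]
*       [7, 25]
over    [7, 25, 7]
rot     [25, 7, 7]
drop    [25, 7]
dup     [25, 7, 7]
swap    [25, 7, 7]
*       [25, 49]
dup     [25, 49, 49]
+       [25, 98]
swap    [98, 25]

2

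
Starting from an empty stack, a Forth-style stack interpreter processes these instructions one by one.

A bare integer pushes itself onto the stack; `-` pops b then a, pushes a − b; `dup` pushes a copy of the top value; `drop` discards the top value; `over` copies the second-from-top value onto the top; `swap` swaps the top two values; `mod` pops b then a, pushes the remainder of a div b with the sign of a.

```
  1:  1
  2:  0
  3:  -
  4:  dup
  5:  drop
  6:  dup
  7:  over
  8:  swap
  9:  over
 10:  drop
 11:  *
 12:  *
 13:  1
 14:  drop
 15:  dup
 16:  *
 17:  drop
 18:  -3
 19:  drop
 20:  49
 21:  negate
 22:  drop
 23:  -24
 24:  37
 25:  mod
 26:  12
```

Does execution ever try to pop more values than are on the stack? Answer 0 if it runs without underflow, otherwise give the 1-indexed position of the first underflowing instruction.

1      -> [1]
0      -> [1, 0]
-      -> [1]
dup    -> [1, 1]
drop   -> [1]
dup    -> [1, 1]
over   -> [1, 1, 1]
swap   -> [1, 1, 1]
over   -> [1, 1, 1, 1]
drop   -> [1, 1, 1]
*      -> [1, 1]
*      -> [1]
1      -> [1, 1]
drop   -> [1]
dup    -> [1, 1]
*      -> [1]
drop   -> []
-3     -> [-3]
drop   -> []
49     -> [49]
negate -> [-49]
drop   -> []
-24    -> [-24]
37     -> [-24, 37]
mod    -> [-24]
12     -> [-24, 12]

0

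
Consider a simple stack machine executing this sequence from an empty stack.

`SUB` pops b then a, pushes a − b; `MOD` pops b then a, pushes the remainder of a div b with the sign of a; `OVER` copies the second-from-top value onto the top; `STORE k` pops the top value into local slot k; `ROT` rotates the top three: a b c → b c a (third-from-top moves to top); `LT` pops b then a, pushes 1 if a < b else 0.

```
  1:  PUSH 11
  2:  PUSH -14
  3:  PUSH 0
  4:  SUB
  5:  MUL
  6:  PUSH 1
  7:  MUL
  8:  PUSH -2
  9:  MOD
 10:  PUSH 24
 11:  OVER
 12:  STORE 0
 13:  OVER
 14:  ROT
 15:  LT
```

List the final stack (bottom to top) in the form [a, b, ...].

[24, 0]

PUSH 11  → 11
PUSH -14 → 11 -14
PUSH 0   → 11 -14 0
SUB      → 11 -14
MUL      → -154
PUSH 1   → -154 1
MUL      → -154
PUSH -2  → -154 -2
MOD      → 0
PUSH 24  → 0 24
OVER     → 0 24 0
STORE 0  → 0 24
OVER     → 0 24 0
ROT      → 24 0 0
LT       → 24 0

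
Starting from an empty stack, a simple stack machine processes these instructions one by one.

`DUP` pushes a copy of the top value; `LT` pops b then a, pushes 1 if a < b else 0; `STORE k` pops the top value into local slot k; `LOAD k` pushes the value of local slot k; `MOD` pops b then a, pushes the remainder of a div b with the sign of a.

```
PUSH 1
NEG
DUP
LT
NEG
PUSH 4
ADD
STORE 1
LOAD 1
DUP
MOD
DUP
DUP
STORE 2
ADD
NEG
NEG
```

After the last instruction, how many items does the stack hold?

PUSH 1  -> [1]
NEG     -> [-1]
DUP     -> [-1, -1]
LT      -> [0]
NEG     -> [0]
PUSH 4  -> [0, 4]
ADD     -> [4]
STORE 1 -> []
LOAD 1  -> [4]
DUP     -> [4, 4]
MOD     -> [0]
DUP     -> [0, 0]
DUP     -> [0, 0, 0]
STORE 2 -> [0, 0]
ADD     -> [0]
NEG     -> [0]
NEG     -> [0]

1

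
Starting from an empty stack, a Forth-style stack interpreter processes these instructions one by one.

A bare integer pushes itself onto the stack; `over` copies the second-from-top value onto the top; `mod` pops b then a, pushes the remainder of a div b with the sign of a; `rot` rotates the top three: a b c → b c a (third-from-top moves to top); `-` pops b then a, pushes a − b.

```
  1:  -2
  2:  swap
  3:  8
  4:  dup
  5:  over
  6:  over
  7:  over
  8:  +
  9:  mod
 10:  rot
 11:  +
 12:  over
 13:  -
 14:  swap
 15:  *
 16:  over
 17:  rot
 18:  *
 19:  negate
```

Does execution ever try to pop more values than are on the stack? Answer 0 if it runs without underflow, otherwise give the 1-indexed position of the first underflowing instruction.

-2 -> [-2]
swap  — needs 2 operands, stack has 1 → underflow

2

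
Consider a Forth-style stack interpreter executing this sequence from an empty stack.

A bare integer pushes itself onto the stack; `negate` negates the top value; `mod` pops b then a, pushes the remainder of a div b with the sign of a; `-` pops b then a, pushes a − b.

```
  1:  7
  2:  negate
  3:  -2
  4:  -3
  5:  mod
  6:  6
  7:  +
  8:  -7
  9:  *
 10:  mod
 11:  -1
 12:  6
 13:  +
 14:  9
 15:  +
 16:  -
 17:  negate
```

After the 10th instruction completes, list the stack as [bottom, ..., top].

7      → 7
negate → -7
-2     → -7 -2
-3     → -7 -2 -3
mod    → -7 -2
6      → -7 -2 6
+      → -7 4
-7     → -7 4 -7
*      → -7 -28
mod    → -7

[-7]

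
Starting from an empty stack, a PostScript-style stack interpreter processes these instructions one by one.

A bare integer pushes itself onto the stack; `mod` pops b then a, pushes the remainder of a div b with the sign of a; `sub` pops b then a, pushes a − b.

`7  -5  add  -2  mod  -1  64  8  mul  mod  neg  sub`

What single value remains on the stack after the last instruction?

-1

7   -> 7
-5  -> 7 -5
add -> 2
-2  -> 2 -2
mod -> 0
-1  -> 0 -1
64  -> 0 -1 64
8   -> 0 -1 64 8
mul -> 0 -1 512
mod -> 0 -1
neg -> 0 1
sub -> -1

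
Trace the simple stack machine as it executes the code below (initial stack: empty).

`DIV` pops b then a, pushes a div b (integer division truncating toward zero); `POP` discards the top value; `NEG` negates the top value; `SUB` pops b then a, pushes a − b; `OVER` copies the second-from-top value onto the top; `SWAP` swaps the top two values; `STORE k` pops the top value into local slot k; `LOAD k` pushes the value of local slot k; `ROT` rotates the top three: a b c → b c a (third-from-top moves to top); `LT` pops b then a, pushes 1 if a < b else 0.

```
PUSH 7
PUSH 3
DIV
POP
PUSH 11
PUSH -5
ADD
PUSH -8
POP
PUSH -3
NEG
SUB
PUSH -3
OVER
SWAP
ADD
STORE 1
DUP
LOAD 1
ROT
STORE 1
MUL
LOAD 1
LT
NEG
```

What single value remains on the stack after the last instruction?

PUSH 7  → 7
PUSH 3  → 7 3
DIV     → 2
POP     → (empty)
PUSH 11 → 11
PUSH -5 → 11 -5
ADD     → 6
PUSH -8 → 6 -8
POP     → 6
PUSH -3 → 6 -3
NEG     → 6 3
SUB     → 3
PUSH -3 → 3 -3
OVER    → 3 -3 3
SWAP    → 3 3 -3
ADD     → 3 0
STORE 1 → 3
DUP     → 3 3
LOAD 1  → 3 3 0
ROT     → 3 0 3
STORE 1 → 3 0
MUL     → 0
LOAD 1  → 0 3
LT      → 1
NEG     → -1

-1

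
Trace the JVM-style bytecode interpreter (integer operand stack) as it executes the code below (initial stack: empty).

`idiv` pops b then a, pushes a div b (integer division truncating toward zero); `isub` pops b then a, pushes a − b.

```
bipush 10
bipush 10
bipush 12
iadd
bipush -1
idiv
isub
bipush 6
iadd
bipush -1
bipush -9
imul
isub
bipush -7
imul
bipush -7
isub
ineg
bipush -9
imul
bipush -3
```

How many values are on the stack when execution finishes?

2

bipush 10 → [10]
bipush 10 → [10, 10]
bipush 12 → [10, 10, 12]
iadd      → [10, 22]
bipush -1 → [10, 22, -1]
idiv      → [10, -22]
isub      → [32]
bipush 6  → [32, 6]
iadd      → [38]
bipush -1 → [38, -1]
bipush -9 → [38, -1, -9]
imul      → [38, 9]
isub      → [29]
bipush -7 → [29, -7]
imul      → [-203]
bipush -7 → [-203, -7]
isub      → [-196]
ineg      → [196]
bipush -9 → [196, -9]
imul      → [-1764]
bipush -3 → [-1764, -3]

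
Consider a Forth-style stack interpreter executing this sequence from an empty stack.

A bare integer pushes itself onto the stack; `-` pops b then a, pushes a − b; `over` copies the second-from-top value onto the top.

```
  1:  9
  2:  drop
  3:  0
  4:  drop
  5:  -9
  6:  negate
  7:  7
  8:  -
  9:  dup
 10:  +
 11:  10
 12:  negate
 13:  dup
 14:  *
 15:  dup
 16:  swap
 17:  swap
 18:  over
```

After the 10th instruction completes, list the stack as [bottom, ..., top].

9      -> 9
drop   -> (empty)
0      -> 0
drop   -> (empty)
-9     -> -9
negate -> 9
7      -> 9 7
-      -> 2
dup    -> 2 2
+      -> 4

[4]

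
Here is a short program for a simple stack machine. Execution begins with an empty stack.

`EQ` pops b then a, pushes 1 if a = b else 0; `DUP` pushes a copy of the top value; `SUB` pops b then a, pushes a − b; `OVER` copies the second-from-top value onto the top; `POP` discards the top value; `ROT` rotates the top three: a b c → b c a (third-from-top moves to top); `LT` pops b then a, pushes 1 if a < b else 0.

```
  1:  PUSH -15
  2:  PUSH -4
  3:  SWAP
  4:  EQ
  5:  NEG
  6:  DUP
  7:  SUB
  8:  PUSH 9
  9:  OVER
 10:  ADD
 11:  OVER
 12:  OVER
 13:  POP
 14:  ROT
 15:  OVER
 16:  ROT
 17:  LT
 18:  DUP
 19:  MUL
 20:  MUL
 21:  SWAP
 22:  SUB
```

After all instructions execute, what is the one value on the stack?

-9

PUSH -15 : -15
PUSH -4  : -15 -4
SWAP     : -4 -15
EQ       : 0
NEG      : 0
DUP      : 0 0
SUB      : 0
PUSH 9   : 0 9
OVER     : 0 9 0
ADD      : 0 9
OVER     : 0 9 0
OVER     : 0 9 0 9
POP      : 0 9 0
ROT      : 9 0 0
OVER     : 9 0 0 0
ROT      : 9 0 0 0
LT       : 9 0 0
DUP      : 9 0 0 0
MUL      : 9 0 0
MUL      : 9 0
SWAP     : 0 9
SUB      : -9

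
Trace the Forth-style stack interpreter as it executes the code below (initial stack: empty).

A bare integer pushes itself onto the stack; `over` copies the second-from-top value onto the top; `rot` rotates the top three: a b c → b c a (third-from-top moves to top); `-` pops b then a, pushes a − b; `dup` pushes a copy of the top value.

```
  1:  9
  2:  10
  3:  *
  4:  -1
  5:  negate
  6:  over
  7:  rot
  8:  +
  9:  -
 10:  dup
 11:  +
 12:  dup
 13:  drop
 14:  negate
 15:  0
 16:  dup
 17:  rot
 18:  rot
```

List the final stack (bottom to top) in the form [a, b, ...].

[0, 358, 0]

9      : [9]
10     : [9, 10]
*      : [90]
-1     : [90, -1]
negate : [90, 1]
over   : [90, 1, 90]
rot    : [1, 90, 90]
+      : [1, 180]
-      : [-179]
dup    : [-179, -179]
+      : [-358]
dup    : [-358, -358]
drop   : [-358]
negate : [358]
0      : [358, 0]
dup    : [358, 0, 0]
rot    : [0, 0, 358]
rot    : [0, 358, 0]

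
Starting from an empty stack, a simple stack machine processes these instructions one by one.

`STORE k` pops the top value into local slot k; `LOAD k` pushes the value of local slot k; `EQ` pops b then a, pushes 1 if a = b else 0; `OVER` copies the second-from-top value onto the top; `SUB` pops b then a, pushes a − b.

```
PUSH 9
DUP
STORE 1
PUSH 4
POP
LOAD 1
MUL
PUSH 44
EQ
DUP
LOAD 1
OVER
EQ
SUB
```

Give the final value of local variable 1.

PUSH 9   9
DUP      9 9
STORE 1  9
PUSH 4   9 4
POP      9
LOAD 1   9 9
MUL      81
PUSH 44  81 44
EQ       0
DUP      0 0
LOAD 1   0 0 9
OVER     0 0 9 0
EQ       0 0 0
SUB      0 0

9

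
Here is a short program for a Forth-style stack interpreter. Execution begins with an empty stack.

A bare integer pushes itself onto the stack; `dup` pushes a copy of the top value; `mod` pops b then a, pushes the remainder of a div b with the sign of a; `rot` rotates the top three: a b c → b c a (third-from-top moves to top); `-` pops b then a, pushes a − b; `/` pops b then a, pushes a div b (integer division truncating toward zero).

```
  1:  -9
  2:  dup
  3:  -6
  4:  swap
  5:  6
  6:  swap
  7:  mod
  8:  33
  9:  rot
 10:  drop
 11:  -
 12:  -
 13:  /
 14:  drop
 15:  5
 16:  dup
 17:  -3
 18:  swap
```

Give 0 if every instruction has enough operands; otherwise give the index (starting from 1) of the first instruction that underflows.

13

-9   -> [-9]
dup  -> [-9, -9]
-6   -> [-9, -9, -6]
swap -> [-9, -6, -9]
6    -> [-9, -6, -9, 6]
swap -> [-9, -6, 6, -9]
mod  -> [-9, -6, 6]
33   -> [-9, -6, 6, 33]
rot  -> [-9, 6, 33, -6]
drop -> [-9, 6, 33]
-    -> [-9, -27]
-    -> [18]
/  — needs 2 operands, stack has 1 → underflow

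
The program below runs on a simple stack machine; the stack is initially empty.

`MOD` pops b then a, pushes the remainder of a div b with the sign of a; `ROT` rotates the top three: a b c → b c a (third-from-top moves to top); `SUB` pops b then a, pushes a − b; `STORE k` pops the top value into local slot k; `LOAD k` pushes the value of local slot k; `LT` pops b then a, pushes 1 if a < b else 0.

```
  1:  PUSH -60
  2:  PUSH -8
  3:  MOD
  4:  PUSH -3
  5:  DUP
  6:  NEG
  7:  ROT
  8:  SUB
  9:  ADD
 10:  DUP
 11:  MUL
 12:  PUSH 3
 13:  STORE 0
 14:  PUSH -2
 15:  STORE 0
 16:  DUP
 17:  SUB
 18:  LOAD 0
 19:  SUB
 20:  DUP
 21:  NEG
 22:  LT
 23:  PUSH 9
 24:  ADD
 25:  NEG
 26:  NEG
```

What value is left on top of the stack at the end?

9

PUSH -60 → [-60]
PUSH -8  → [-60, -8]
MOD      → [-4]
PUSH -3  → [-4, -3]
DUP      → [-4, -3, -3]
NEG      → [-4, -3, 3]
ROT      → [-3, 3, -4]
SUB      → [-3, 7]
ADD      → [4]
DUP      → [4, 4]
MUL      → [16]
PUSH 3   → [16, 3]
STORE 0  → [16]
PUSH -2  → [16, -2]
STORE 0  → [16]
DUP      → [16, 16]
SUB      → [0]
LOAD 0   → [0, -2]
SUB      → [2]
DUP      → [2, 2]
NEG      → [2, -2]
LT       → [0]
PUSH 9   → [0, 9]
ADD      → [9]
NEG      → [-9]
NEG      → [9]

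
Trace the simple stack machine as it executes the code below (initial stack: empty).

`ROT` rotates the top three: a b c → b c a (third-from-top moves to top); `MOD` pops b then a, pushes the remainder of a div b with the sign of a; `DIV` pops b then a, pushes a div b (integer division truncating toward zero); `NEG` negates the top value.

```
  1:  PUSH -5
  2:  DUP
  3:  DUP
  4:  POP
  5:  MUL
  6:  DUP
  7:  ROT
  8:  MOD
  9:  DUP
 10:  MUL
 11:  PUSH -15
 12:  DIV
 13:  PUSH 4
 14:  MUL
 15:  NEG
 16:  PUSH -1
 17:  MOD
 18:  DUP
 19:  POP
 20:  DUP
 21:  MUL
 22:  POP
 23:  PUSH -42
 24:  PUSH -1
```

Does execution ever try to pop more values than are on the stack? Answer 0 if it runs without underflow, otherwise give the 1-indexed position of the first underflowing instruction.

PUSH -5 : -5
DUP     : -5 -5
DUP     : -5 -5 -5
POP     : -5 -5
MUL     : 25
DUP     : 25 25
ROT  — needs 3 operands, stack has 2 → underflow

7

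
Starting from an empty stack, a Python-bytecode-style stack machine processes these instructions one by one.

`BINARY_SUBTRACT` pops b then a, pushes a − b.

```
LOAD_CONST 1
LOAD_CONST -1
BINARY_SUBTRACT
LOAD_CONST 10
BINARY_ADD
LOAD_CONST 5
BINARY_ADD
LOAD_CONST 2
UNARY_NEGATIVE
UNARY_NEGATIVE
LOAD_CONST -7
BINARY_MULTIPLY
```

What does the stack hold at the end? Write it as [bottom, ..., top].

LOAD_CONST 1    → [1]
LOAD_CONST -1   → [1, -1]
BINARY_SUBTRACT → [2]
LOAD_CONST 10   → [2, 10]
BINARY_ADD      → [12]
LOAD_CONST 5    → [12, 5]
BINARY_ADD      → [17]
LOAD_CONST 2    → [17, 2]
UNARY_NEGATIVE  → [17, -2]
UNARY_NEGATIVE  → [17, 2]
LOAD_CONST -7   → [17, 2, -7]
BINARY_MULTIPLY → [17, -14]

[17, -14]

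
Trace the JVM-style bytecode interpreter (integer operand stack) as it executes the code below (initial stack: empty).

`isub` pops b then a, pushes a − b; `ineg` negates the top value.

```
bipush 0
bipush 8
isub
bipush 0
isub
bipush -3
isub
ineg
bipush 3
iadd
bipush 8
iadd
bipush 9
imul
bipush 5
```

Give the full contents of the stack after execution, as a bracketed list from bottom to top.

bipush 0  → [0]
bipush 8  → [0, 8]
isub      → [-8]
bipush 0  → [-8, 0]
isub      → [-8]
bipush -3 → [-8, -3]
isub      → [-5]
ineg      → [5]
bipush 3  → [5, 3]
iadd      → [8]
bipush 8  → [8, 8]
iadd      → [16]
bipush 9  → [16, 9]
imul      → [144]
bipush 5  → [144, 5]

[144, 5]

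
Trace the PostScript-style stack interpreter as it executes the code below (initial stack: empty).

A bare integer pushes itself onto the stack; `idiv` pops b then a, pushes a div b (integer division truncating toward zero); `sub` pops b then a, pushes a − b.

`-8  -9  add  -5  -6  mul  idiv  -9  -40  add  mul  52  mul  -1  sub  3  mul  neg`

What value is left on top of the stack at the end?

-3

-8   -> [-8]
-9   -> [-8, -9]
add  -> [-17]
-5   -> [-17, -5]
-6   -> [-17, -5, -6]
mul  -> [-17, 30]
idiv -> [0]
-9   -> [0, -9]
-40  -> [0, -9, -40]
add  -> [0, -49]
mul  -> [0]
52   -> [0, 52]
mul  -> [0]
-1   -> [0, -1]
sub  -> [1]
3    -> [1, 3]
mul  -> [3]
neg  -> [-3]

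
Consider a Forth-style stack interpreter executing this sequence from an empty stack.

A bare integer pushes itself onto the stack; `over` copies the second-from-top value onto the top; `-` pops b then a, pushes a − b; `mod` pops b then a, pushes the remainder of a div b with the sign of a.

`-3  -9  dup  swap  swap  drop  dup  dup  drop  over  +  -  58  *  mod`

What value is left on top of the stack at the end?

-3

-3   -> -3
-9   -> -3 -9
dup  -> -3 -9 -9
swap -> -3 -9 -9
swap -> -3 -9 -9
drop -> -3 -9
dup  -> -3 -9 -9
dup  -> -3 -9 -9 -9
drop -> -3 -9 -9
over -> -3 -9 -9 -9
+    -> -3 -9 -18
-    -> -3 9
58   -> -3 9 58
*    -> -3 522
mod  -> -3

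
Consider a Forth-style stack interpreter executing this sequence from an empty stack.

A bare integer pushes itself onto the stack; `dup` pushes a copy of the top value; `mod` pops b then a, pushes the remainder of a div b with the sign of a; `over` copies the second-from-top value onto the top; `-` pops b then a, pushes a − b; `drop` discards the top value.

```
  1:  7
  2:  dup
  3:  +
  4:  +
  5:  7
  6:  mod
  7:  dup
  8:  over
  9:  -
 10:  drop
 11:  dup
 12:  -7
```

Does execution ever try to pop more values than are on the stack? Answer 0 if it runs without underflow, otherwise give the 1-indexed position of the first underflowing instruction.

7   : 7
dup : 7 7
+   : 14
+  — needs 2 operands, stack has 1 → underflow

4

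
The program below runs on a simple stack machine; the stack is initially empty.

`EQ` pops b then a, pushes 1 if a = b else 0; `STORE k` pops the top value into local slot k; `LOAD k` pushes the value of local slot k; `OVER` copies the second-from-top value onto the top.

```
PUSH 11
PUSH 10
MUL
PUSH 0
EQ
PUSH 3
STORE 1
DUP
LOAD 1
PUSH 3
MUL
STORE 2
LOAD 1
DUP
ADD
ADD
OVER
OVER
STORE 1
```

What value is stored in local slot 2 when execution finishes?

PUSH 11 → [11]
PUSH 10 → [11, 10]
MUL     → [110]
PUSH 0  → [110, 0]
EQ      → [0]
PUSH 3  → [0, 3]
STORE 1 → [0]
DUP     → [0, 0]
LOAD 1  → [0, 0, 3]
PUSH 3  → [0, 0, 3, 3]
MUL     → [0, 0, 9]
STORE 2 → [0, 0]
LOAD 1  → [0, 0, 3]
DUP     → [0, 0, 3, 3]
ADD     → [0, 0, 6]
ADD     → [0, 6]
OVER    → [0, 6, 0]
OVER    → [0, 6, 0, 6]
STORE 1 → [0, 6, 0]

9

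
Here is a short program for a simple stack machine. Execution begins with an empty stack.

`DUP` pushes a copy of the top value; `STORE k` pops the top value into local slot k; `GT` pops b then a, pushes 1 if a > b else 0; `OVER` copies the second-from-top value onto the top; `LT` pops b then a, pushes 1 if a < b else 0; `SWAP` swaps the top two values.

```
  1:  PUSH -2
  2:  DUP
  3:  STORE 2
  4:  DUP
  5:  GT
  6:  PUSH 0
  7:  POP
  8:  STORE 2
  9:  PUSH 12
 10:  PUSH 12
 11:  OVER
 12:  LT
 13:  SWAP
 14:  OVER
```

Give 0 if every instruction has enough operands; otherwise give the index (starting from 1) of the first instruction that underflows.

PUSH -2 → -2
DUP     → -2 -2
STORE 2 → -2
DUP     → -2 -2
GT      → 0
PUSH 0  → 0 0
POP     → 0
STORE 2 → (empty)
PUSH 12 → 12
PUSH 12 → 12 12
OVER    → 12 12 12
LT      → 12 0
SWAP    → 0 12
OVER    → 0 12 0

0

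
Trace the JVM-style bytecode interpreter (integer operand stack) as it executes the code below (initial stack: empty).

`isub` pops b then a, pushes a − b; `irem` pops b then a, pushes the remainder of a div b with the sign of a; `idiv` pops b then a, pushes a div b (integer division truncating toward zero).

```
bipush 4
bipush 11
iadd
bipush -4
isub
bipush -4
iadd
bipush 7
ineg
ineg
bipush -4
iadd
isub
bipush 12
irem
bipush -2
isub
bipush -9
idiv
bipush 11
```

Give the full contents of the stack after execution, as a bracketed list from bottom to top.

bipush 4  → 4
bipush 11 → 4 11
iadd      → 15
bipush -4 → 15 -4
isub      → 19
bipush -4 → 19 -4
iadd      → 15
bipush 7  → 15 7
ineg      → 15 -7
ineg      → 15 7
bipush -4 → 15 7 -4
iadd      → 15 3
isub      → 12
bipush 12 → 12 12
irem      → 0
bipush -2 → 0 -2
isub      → 2
bipush -9 → 2 -9
idiv      → 0
bipush 11 → 0 11

[0, 11]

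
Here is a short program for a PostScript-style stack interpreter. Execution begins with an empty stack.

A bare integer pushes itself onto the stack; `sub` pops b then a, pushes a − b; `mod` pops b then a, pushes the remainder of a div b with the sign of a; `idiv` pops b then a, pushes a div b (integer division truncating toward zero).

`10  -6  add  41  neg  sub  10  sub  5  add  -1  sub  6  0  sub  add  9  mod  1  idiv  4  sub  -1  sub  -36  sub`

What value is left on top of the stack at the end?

35

10   -> [10]
-6   -> [10, -6]
add  -> [4]
41   -> [4, 41]
neg  -> [4, -41]
sub  -> [45]
10   -> [45, 10]
sub  -> [35]
5    -> [35, 5]
add  -> [40]
-1   -> [40, -1]
sub  -> [41]
6    -> [41, 6]
0    -> [41, 6, 0]
sub  -> [41, 6]
add  -> [47]
9    -> [47, 9]
mod  -> [2]
1    -> [2, 1]
idiv -> [2]
4    -> [2, 4]
sub  -> [-2]
-1   -> [-2, -1]
sub  -> [-1]
-36  -> [-1, -36]
sub  -> [35]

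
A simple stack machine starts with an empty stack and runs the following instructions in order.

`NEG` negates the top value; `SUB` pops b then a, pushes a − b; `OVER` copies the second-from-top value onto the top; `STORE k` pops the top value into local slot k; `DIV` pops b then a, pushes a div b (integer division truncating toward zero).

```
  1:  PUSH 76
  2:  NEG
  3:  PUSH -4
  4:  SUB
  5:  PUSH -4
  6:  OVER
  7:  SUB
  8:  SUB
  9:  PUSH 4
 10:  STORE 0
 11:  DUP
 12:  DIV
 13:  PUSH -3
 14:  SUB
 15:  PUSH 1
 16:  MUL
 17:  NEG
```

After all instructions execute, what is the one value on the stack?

-4

PUSH 76  [76]
NEG      [-76]
PUSH -4  [-76, -4]
SUB      [-72]
PUSH -4  [-72, -4]
OVER     [-72, -4, -72]
SUB      [-72, 68]
SUB      [-140]
PUSH 4   [-140, 4]
STORE 0  [-140]
DUP      [-140, -140]
DIV      [1]
PUSH -3  [1, -3]
SUB      [4]
PUSH 1   [4, 1]
MUL      [4]
NEG      [-4]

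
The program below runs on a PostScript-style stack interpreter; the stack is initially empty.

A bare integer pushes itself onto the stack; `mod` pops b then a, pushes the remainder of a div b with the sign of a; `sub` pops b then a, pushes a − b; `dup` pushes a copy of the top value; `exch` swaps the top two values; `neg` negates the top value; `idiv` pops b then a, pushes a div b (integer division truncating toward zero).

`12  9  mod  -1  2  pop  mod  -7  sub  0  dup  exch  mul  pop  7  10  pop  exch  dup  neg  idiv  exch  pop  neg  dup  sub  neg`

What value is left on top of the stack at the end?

12   : 12
9    : 12 9
mod  : 3
-1   : 3 -1
2    : 3 -1 2
pop  : 3 -1
mod  : 0
-7   : 0 -7
sub  : 7
0    : 7 0
dup  : 7 0 0
exch : 7 0 0
mul  : 7 0
pop  : 7
7    : 7 7
10   : 7 7 10
pop  : 7 7
exch : 7 7
dup  : 7 7 7
neg  : 7 7 -7
idiv : 7 -1
exch : -1 7
pop  : -1
neg  : 1
dup  : 1 1
sub  : 0
neg  : 0

0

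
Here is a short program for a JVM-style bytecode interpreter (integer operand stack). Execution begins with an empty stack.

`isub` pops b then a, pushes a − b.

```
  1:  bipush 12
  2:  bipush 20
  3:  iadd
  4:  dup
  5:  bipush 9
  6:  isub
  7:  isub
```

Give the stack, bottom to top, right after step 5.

[32, 32, 9]

bipush 12 → 12
bipush 20 → 12 20
iadd      → 32
dup       → 32 32
bipush 9  → 32 32 9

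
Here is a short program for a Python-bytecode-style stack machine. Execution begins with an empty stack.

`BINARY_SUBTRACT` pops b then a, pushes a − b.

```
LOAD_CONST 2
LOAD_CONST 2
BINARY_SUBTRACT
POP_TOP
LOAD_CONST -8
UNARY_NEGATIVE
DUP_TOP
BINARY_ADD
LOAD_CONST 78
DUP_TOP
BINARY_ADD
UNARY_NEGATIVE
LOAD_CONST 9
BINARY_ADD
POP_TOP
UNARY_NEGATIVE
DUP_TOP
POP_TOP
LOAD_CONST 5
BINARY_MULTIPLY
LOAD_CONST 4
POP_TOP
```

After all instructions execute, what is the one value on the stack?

LOAD_CONST 2    → [2]
LOAD_CONST 2    → [2, 2]
BINARY_SUBTRACT → [0]
POP_TOP         → []
LOAD_CONST -8   → [-8]
UNARY_NEGATIVE  → [8]
DUP_TOP         → [8, 8]
BINARY_ADD      → [16]
LOAD_CONST 78   → [16, 78]
DUP_TOP         → [16, 78, 78]
BINARY_ADD      → [16, 156]
UNARY_NEGATIVE  → [16, -156]
LOAD_CONST 9    → [16, -156, 9]
BINARY_ADD      → [16, -147]
POP_TOP         → [16]
UNARY_NEGATIVE  → [-16]
DUP_TOP         → [-16, -16]
POP_TOP         → [-16]
LOAD_CONST 5    → [-16, 5]
BINARY_MULTIPLY → [-80]
LOAD_CONST 4    → [-80, 4]
POP_TOP         → [-80]

-80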